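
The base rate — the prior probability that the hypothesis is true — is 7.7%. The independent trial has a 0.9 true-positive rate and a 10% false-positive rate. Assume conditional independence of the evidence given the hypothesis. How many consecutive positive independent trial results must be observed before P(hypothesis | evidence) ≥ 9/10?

Prior odds: 0.077 ÷ 0.923 = 77/923.
Likelihood ratio of a positive result = 0.9/0.1 = 9.
Target posterior odds = 0.9/0.1 = 9.
Need (77/923) × 9ⁿ ≥ 9, i.e. 9ⁿ ≥ 8307/77.
9² = 81 falls short of 8307/77 but 9³ = 729 reaches it, so n = 3.

3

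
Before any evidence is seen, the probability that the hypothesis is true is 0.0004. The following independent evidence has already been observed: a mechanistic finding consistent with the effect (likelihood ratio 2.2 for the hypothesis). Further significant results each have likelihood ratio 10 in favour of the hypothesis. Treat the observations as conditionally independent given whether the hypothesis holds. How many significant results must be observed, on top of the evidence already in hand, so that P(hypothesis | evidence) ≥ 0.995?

6

Prior odds = 0.0004/0.9996 = 1/2499.
Bayes factor of the evidence already in hand = 2.2.
Odds after that evidence = (1/2499) × 2.2 = 11/12495.
Target odds = 0.995/0.005 = 199.
Need 10ⁿ ≥ 199 ÷ (11/12495) = 2486505/11.
10⁵ = 100000 falls short of 2486505/11 but 10⁶ = 1000000 reaches it, so n = 6.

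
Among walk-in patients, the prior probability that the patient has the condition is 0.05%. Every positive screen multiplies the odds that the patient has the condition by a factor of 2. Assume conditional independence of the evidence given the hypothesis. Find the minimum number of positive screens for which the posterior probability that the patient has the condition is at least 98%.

Prior odds: 0.0005 ÷ 0.9995 = 1/1999.
Likelihood ratio per positive screen = 2.
Target posterior odds = 0.98/0.02 = 49.
Require 2ⁿ ≥ 49 ÷ (1/1999) = 97951.
2¹⁶ = 65536 falls short of 97951 but 2¹⁷ = 131072 reaches it, so n = 17.

17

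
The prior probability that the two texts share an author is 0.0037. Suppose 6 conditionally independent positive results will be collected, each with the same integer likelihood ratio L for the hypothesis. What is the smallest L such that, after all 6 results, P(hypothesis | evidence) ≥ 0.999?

Prior odds = 0.0037/0.9963 = 37/9963.
Target odds = 0.999/0.001 = 999.
Need L⁶ ≥ 999 ÷ (37/9963) = 269001.
8⁶ = 262144 < 269001 ≤ 531441 = 9⁶, so L = 9.

9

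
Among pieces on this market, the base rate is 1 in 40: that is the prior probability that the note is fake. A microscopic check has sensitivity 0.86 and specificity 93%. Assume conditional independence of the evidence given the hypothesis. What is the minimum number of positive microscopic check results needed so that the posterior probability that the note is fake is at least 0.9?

3

Prior odds: 0.025 ÷ 0.975 = 1/39.
False-positive rate = 1 − 0.93 = 0.07; likelihood ratio of a positive = 0.86/0.07 = 86/7.
Target posterior odds = 0.9/0.1 = 9.
Require (86/7)ⁿ ≥ 9 ÷ (1/39) = 351.
(86/7)² = 7396/49 falls short of 351 but (86/7)³ = 636056/343 reaches it, so n = 3.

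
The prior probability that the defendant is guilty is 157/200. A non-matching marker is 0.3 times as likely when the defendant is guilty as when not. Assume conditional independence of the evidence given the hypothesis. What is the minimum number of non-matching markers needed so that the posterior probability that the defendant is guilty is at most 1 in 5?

Prior odds: 0.785 ÷ 0.215 = 157/43.
Likelihood ratio per non-matching marker = 0.3.
Target odds: 0.2 ÷ 0.8 = 0.25.
Require 0.3ⁿ ≤ 0.25 ÷ (157/43) = 43/628.
0.3² = 0.09 is still above 43/628 but 0.3³ = 0.027 is at or below it, so n = 3.

3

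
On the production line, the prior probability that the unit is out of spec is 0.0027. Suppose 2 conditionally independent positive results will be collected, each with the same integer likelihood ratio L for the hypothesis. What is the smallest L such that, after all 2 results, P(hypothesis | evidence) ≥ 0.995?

272

Prior odds = 0.0027/0.9973 = 27/9973.
Target odds = 0.995/0.005 = 199.
Need L² ≥ 199 ÷ (27/9973) = 1984627/27.
271² = 73441 < 1984627/27 ≤ 73984 = 272², so L = 272.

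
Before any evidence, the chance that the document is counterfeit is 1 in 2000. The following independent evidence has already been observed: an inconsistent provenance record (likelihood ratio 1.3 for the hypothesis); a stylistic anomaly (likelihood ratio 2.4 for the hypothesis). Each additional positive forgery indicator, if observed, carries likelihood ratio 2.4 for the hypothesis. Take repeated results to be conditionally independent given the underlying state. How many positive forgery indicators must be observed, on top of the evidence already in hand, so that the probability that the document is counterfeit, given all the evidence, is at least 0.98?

Prior odds = 0.0005/0.9995 = 1/1999.
Combined Bayes factor of the evidence already in hand = 1.3 × 2.4 = 3.12.
Odds after that evidence = (1/1999) × 3.12 = 78/49975.
Target odds = 0.98/0.02 = 49.
Need 2.4ⁿ ≥ 49 ÷ (78/49975) = 2448775/78.
2.4¹¹ ≈15216.8 falls short of 2448775/78 but 2.4¹² ≈36520.3 reaches it, so n = 12.

12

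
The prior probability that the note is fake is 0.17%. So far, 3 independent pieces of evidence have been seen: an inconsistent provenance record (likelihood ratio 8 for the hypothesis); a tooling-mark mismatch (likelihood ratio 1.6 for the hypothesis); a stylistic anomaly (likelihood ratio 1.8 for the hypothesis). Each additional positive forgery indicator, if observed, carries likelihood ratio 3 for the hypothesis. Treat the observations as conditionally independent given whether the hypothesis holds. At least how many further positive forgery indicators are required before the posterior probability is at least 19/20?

Prior odds = 0.0017/0.9983 = 17/9983.
Combined Bayes factor of the evidence already in hand = 8 × 1.6 × 1.8 = 23.04.
Odds after that evidence = (17/9983) × 23.04 = 9792/249575.
Target odds = 0.95/0.05 = 19.
Need 3ⁿ ≥ 19 ÷ (9792/249575) = 4741925/9792.
3⁵ = 243 falls short of 4741925/9792 but 3⁶ = 729 reaches it, so n = 6.

6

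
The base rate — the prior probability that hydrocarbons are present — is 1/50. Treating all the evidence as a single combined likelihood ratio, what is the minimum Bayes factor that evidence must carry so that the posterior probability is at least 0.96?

Prior odds = 0.02/0.98 = 1/49.
Target odds = 0.96/0.04 = 24.
Required Bayes factor = 24 ÷ (1/49) = 1176.

1176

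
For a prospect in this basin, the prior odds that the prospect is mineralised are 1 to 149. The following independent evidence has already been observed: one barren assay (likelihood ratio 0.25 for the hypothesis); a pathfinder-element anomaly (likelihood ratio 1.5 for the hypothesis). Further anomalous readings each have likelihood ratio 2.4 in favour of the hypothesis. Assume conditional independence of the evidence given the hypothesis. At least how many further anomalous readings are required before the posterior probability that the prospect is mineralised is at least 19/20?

11

Prior odds = 1/149.
Combined Bayes factor of the evidence already in hand = 0.25 × 1.5 = 0.375.
Odds after that evidence = (1/149) × 0.375 = 3/1192.
Target odds = 0.95/0.05 = 19.
Need 2.4ⁿ ≥ 19 ÷ (3/1192) = 22648/3.
2.4¹⁰ ≈6340.34 falls short of 22648/3 but 2.4¹¹ ≈15216.8 reaches it, so n = 11.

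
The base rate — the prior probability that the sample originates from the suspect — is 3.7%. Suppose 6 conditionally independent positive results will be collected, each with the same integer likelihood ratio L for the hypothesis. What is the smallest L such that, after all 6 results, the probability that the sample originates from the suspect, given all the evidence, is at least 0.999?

6

Prior odds = 0.037/0.963 = 37/963.
Target odds = 0.999/0.001 = 999.
Need L⁶ ≥ 999 ÷ (37/963) = 26001.
5⁶ = 15625 < 26001 ≤ 46656 = 6⁶, so L = 6.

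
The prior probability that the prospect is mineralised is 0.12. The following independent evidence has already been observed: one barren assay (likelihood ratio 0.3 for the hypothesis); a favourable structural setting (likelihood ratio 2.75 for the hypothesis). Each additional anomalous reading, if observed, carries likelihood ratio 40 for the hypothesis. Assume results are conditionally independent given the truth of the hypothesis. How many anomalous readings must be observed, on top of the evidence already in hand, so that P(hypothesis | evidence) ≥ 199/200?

Prior odds = 0.12/0.88 = 3/22.
Combined Bayes factor of the evidence already in hand = 0.3 × 2.75 = 0.825.
Odds after that evidence = (3/22) × 0.825 = 0.1125.
Target odds = 0.995/0.005 = 199.
Need 40ⁿ ≥ 199 ÷ 0.1125 = 15920/9.
40² = 1600 falls short of 15920/9 but 40³ = 64000 reaches it, so n = 3.

3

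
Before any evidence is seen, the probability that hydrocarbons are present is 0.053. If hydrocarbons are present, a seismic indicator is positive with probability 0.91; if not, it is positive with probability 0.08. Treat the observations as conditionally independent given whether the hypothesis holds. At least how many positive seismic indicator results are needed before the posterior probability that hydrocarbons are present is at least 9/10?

Prior odds: 0.053 ÷ 0.947 = 53/947.
Likelihood ratio of a positive = 0.91/0.08 = 11.375.
Target odds: 0.9 ÷ 0.1 = 9.
Need (53/947) × 11.375ⁿ ≥ 9, i.e. 11.375ⁿ ≥ 8523/53.
11.375² = 129.390625 falls short of 8523/53 but 11.375³ = 753571/512 reaches it, so n = 3.

3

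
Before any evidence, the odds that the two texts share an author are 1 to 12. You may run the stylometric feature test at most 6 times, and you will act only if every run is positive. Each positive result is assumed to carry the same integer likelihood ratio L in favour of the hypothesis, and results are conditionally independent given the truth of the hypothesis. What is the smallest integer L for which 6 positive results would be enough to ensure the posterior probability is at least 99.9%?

Prior odds = 1/12.
Target odds = 0.999/0.001 = 999.
Need L⁶ ≥ 999 ÷ (1/12) = 11988.
4⁶ = 4096 < 11988 ≤ 15625 = 5⁶, so L = 5.

5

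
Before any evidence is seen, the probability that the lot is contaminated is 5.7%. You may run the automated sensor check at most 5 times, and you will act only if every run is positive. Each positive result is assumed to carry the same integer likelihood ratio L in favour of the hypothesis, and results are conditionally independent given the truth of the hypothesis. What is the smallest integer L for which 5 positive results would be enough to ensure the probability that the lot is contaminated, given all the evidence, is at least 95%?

Prior odds = 0.057/0.943 = 57/943.
Target odds = 0.95/0.05 = 19.
Need L⁵ ≥ 19 ÷ (57/943) = 943/3.
3⁵ = 243 < 943/3 ≤ 1024 = 4⁵, so L = 4.

4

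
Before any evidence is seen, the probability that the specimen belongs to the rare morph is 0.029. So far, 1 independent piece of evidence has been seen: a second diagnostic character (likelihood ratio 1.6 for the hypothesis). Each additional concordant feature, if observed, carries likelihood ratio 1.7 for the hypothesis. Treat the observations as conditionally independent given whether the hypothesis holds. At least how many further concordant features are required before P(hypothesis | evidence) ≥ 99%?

15

Prior odds = 0.029/0.971 = 29/971.
Bayes factor of the evidence already in hand = 1.6.
Odds after that evidence = (29/971) × 1.6 = 232/4855.
Target odds = 0.99/0.01 = 99.
Need 1.7ⁿ ≥ 99 ÷ (232/4855) = 480645/232.
1.7¹⁴ ≈1683.78 falls short of 480645/232 but 1.7¹⁵ ≈2862.42 reaches it, so n = 15.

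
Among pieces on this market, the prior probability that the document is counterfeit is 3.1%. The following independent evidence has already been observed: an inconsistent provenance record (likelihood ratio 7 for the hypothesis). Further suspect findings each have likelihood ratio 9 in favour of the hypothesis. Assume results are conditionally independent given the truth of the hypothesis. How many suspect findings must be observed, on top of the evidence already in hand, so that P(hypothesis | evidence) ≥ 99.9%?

4

Prior odds = 0.031/0.969 = 31/969.
Bayes factor of the evidence already in hand = 7.
Odds after that evidence = (31/969) × 7 = 217/969.
Target odds = 0.999/0.001 = 999.
Need 9ⁿ ≥ 999 ÷ (217/969) = 968031/217.
9³ = 729 falls short of 968031/217 but 9⁴ = 6561 reaches it, so n = 4.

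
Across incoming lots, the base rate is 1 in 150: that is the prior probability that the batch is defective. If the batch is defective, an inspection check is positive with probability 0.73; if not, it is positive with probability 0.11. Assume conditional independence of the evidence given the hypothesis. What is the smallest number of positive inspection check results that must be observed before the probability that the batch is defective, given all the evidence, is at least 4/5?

Prior odds = (1/150)/(149/150) = 1/149.
Likelihood ratio of a positive = 0.73/0.11 = 73/11.
Target posterior odds = 0.8/0.2 = 4.
Need (1/149) × (73/11)ⁿ ≥ 4, i.e. (73/11)ⁿ ≥ 596.
(73/11)³ = 389017/1331 falls short of 596 but (73/11)⁴ = 28398241/14641 reaches it, so n = 4.

4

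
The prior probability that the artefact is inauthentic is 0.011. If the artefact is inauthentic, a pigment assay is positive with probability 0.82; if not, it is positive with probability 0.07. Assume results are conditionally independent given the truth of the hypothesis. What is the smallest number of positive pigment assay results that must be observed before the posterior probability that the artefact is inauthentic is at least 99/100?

Prior odds: 0.011 ÷ 0.989 = 11/989.
Likelihood ratio of a positive = 0.82/0.07 = 82/7.
Target posterior odds = 0.99/0.01 = 99.
Need (11/989) × (82/7)ⁿ ≥ 99, i.e. (82/7)ⁿ ≥ 8901.
(82/7)³ = 551368/343 falls short of 8901 but (82/7)⁴ = 45212176/2401 reaches it, so n = 4.

4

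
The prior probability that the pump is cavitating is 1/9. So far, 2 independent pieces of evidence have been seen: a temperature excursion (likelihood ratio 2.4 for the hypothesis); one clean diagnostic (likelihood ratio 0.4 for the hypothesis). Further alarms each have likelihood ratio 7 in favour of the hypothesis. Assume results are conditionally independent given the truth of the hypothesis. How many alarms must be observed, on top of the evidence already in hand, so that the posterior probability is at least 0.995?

4

Prior odds = (1/9)/(8/9) = 0.125.
Combined Bayes factor of the evidence already in hand = 2.4 × 0.4 = 0.96.
Odds after that evidence = 0.125 × 0.96 = 0.12.
Target odds = 0.995/0.005 = 199.
Need 7ⁿ ≥ 199 ÷ 0.12 = 4975/3.
7³ = 343 falls short of 4975/3 but 7⁴ = 2401 reaches it, so n = 4.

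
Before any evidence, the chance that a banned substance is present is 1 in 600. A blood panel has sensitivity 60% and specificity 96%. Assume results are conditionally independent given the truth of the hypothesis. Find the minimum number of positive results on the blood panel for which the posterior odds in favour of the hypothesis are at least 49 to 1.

Prior odds: (1/600) ÷ (599/600) = 1/599.
False-positive rate = 1 − 0.96 = 0.04; likelihood ratio of a positive = 0.6/0.04 = 15.
Target odds = 49.
Require 15ⁿ ≥ 49 ÷ (1/599) = 29351.
15³ = 3375 falls short of 29351 but 15⁴ = 50625 reaches it, so n = 4.

4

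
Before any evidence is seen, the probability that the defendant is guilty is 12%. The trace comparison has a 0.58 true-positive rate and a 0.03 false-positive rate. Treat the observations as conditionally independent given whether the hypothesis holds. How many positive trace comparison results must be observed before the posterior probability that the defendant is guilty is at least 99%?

3

Prior odds: 0.12 ÷ 0.88 = 3/22.
Likelihood ratio of a positive result = 0.58/0.03 = 58/3.
Target posterior odds = 0.99/0.01 = 99.
Require (58/3)ⁿ ≥ 99 ÷ (3/22) = 726.
(58/3)² = 3364/9 falls short of 726 but (58/3)³ = 195112/27 reaches it, so n = 3.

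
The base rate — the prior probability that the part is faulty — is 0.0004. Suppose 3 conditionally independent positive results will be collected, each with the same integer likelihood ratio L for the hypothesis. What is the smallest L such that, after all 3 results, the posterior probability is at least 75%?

20

Prior odds = 0.0004/0.9996 = 1/2499.
Target odds = 0.75/0.25 = 3.
Need L³ ≥ 3 ÷ (1/2499) = 7497.
19³ = 6859 < 7497 ≤ 8000 = 20³, so L = 20.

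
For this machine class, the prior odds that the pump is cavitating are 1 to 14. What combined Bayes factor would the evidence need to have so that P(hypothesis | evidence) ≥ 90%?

Prior odds = 1/14.
Target odds = 0.9/0.1 = 9.
Required Bayes factor = 9 ÷ (1/14) = 126.

126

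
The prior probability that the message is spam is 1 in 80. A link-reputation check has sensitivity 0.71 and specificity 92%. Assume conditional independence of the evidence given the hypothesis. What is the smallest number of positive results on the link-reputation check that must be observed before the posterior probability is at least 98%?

4

Prior odds: 0.0125 ÷ 0.9875 = 1/79.
False-positive rate = 1 − 0.92 = 0.08; likelihood ratio of a positive = 0.71/0.08 = 8.875.
Target posterior odds = 0.98/0.02 = 49.
Require 8.875ⁿ ≥ 49 ÷ (1/79) = 3871.
8.875³ = 357911/512 falls short of 3871 but 8.875⁴ = 25411681/4096 reaches it, so n = 4.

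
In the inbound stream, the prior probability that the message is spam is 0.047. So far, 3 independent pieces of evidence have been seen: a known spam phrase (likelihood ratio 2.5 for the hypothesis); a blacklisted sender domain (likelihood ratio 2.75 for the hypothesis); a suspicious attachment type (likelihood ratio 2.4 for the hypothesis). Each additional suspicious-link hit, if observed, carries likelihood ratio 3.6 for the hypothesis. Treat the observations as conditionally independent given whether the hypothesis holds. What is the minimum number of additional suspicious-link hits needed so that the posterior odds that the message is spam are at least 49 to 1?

Prior odds = 0.047/0.953 = 47/953.
Combined Bayes factor of the evidence already in hand = 2.5 × 2.75 × 2.4 = 16.5.
Odds after that evidence = (47/953) × 16.5 = 1551/1906.
Target odds = 49.
Need 3.6ⁿ ≥ 49 ÷ (1551/1906) = 93394/1551.
3.6³ = 46.656 falls short of 93394/1551 but 3.6⁴ = 167.9616 reaches it, so n = 4.

4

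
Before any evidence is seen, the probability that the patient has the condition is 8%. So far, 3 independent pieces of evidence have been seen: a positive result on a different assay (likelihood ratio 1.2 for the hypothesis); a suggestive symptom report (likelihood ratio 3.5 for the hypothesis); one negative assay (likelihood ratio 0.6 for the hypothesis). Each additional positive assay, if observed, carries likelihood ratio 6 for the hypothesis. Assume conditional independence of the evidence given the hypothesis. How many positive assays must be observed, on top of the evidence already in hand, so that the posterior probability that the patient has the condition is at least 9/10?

Prior odds = 0.08/0.92 = 2/23.
Combined Bayes factor of the evidence already in hand = 1.2 × 3.5 × 0.6 = 2.52.
Odds after that evidence = (2/23) × 2.52 = 126/575.
Target odds = 0.9/0.1 = 9.
Need 6ⁿ ≥ 9 ÷ (126/575) = 575/14.
6² = 36 falls short of 575/14 but 6³ = 216 reaches it, so n = 3.

3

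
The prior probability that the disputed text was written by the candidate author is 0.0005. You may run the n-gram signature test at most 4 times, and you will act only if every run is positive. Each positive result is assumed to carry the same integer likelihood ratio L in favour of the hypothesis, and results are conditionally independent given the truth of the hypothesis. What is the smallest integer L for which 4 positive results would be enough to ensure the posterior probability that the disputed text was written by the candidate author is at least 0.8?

Prior odds = 0.0005/0.9995 = 1/1999.
Target odds = 0.8/0.2 = 4.
Need L⁴ ≥ 4 ÷ (1/1999) = 7996.
9⁴ = 6561 < 7996 ≤ 10000 = 10⁴, so L = 10.

10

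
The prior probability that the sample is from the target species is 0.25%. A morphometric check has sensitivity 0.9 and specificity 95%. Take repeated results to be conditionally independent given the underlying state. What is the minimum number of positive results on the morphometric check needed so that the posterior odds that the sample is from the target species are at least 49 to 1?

4

Prior odds: 0.0025 ÷ 0.9975 = 1/399.
False-positive rate = 1 − 0.95 = 0.05; likelihood ratio of a positive = 0.9/0.05 = 18.
Target odds = 49.
Require 18ⁿ ≥ 49 ÷ (1/399) = 19551.
18³ = 5832 falls short of 19551 but 18⁴ = 104976 reaches it, so n = 4.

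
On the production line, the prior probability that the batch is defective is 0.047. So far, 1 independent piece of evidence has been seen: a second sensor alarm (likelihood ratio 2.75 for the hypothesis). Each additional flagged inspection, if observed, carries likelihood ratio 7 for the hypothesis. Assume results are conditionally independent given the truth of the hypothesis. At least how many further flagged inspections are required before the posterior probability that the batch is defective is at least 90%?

Prior odds = 0.047/0.953 = 47/953.
Bayes factor of the evidence already in hand = 2.75.
Odds after that evidence = (47/953) × 2.75 = 517/3812.
Target odds = 0.9/0.1 = 9.
Need 7ⁿ ≥ 9 ÷ (517/3812) = 34308/517.
7² = 49 falls short of 34308/517 but 7³ = 343 reaches it, so n = 3.

3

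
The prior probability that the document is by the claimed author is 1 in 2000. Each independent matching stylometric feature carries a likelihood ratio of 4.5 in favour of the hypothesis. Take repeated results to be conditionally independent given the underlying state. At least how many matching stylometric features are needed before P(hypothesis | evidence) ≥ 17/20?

Prior odds = 0.0005/0.9995 = 1/1999.
Likelihood ratio per matching stylometric feature = 4.5.
Target posterior odds = 0.85/0.15 = 17/3.
Need (1/1999) × 4.5ⁿ ≥ 17/3, i.e. 4.5ⁿ ≥ 33983/3.
4.5⁶ = 8303.765625 falls short of 33983/3 but 4.5⁷ = 4782969/128 reaches it, so n = 7.

7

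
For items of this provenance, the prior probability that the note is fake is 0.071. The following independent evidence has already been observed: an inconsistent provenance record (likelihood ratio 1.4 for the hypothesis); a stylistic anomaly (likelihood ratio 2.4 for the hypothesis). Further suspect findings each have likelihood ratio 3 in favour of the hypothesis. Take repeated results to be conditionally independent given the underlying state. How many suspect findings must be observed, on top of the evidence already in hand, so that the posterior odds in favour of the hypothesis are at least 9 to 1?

4

Prior odds = 0.071/0.929 = 71/929.
Combined Bayes factor of the evidence already in hand = 1.4 × 2.4 = 3.36.
Odds after that evidence = (71/929) × 3.36 = 5964/23225.
Target odds = 9.
Need 3ⁿ ≥ 9 ÷ (5964/23225) = 69675/1988.
3³ = 27 falls short of 69675/1988 but 3⁴ = 81 reaches it, so n = 4.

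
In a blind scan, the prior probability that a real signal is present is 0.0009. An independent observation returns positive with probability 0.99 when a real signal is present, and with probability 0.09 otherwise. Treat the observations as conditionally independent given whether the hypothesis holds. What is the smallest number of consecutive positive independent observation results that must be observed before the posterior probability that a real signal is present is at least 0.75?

Prior odds: 0.0009 ÷ 0.9991 = 9/9991.
Likelihood ratio of a positive result = 0.99/0.09 = 11.
Target posterior odds = 0.75/0.25 = 3.
Require 11ⁿ ≥ 3 ÷ (9/9991) = 9991/3.
11³ = 1331 falls short of 9991/3 but 11⁴ = 14641 reaches it, so n = 4.

4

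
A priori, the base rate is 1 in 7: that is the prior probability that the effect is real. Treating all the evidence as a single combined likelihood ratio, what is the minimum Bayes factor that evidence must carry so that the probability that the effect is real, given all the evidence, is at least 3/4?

Prior odds = (1/7)/(6/7) = 1/6.
Target odds = 0.75/0.25 = 3.
Required Bayes factor = 3 ÷ (1/6) = 18.

18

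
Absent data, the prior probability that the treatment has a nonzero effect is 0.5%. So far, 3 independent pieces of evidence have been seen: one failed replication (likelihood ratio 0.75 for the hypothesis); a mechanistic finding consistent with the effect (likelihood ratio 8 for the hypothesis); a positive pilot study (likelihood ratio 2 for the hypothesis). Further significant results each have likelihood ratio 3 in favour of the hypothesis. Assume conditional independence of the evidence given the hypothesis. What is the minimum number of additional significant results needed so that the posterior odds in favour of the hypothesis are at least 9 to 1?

Prior odds = 0.005/0.995 = 1/199.
Combined Bayes factor of the evidence already in hand = 0.75 × 8 × 2 = 12.
Odds after that evidence = (1/199) × 12 = 12/199.
Target odds = 9.
Need 3ⁿ ≥ 9 ÷ (12/199) = 149.25.
3⁴ = 81 falls short of 149.25 but 3⁵ = 243 reaches it, so n = 5.

5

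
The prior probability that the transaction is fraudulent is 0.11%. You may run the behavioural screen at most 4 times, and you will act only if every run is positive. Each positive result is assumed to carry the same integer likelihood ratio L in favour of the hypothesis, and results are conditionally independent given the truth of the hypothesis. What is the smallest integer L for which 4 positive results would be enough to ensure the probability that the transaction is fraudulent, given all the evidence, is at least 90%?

Prior odds = 0.0011/0.9989 = 11/9989.
Target odds = 0.9/0.1 = 9.
Need L⁴ ≥ 9 ÷ (11/9989) = 89901/11.
9⁴ = 6561 < 89901/11 ≤ 10000 = 10⁴, so L = 10.

10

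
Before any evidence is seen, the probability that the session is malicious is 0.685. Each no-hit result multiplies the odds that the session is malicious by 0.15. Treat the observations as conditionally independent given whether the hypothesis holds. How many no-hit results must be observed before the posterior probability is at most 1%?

Prior odds = 0.685/0.315 = 137/63.
Likelihood ratio per no-hit result = 0.15.
Target odds: 0.01 ÷ 0.99 = 1/99.
Require 0.15ⁿ ≤ 1/99 ÷ (137/63) = 7/1507.
0.15² = 0.0225 is still above 7/1507 but 0.15³ = 0.003375 is at or below it, so n = 3.

3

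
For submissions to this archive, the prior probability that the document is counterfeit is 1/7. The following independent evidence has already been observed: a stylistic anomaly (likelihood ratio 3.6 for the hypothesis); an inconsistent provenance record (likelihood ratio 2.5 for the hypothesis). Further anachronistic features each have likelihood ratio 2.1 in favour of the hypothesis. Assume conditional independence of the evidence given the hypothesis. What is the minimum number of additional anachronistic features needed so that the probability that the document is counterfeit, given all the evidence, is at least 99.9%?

9

Prior odds = (1/7)/(6/7) = 1/6.
Combined Bayes factor of the evidence already in hand = 3.6 × 2.5 = 9.
Odds after that evidence = (1/6) × 9 = 1.5.
Target odds = 0.999/0.001 = 999.
Need 2.1ⁿ ≥ 999 ÷ 1.5 = 666.
2.1⁸ ≈378.229 falls short of 666 but 2.1⁹ ≈794.28 reaches it, so n = 9.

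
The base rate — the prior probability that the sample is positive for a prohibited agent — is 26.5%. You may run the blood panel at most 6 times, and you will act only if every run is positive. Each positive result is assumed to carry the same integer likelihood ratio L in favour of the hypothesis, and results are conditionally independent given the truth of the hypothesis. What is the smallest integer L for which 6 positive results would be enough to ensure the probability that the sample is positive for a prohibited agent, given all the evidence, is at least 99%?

3

Prior odds = 0.265/0.735 = 53/147.
Target odds = 0.99/0.01 = 99.
Need L⁶ ≥ 99 ÷ (53/147) = 14553/53.
2⁶ = 64 < 14553/53 ≤ 729 = 3⁶, so L = 3.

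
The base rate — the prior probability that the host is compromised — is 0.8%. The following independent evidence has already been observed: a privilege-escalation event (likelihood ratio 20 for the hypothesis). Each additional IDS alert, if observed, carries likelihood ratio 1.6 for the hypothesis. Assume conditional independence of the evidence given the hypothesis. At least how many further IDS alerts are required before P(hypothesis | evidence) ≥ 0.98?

13

Prior odds = 0.008/0.992 = 1/124.
Bayes factor of the evidence already in hand = 20.
Odds after that evidence = (1/124) × 20 = 5/31.
Target odds = 0.98/0.02 = 49.
Need 1.6ⁿ ≥ 49 ÷ (5/31) = 303.8.
1.6¹² ≈281.475 falls short of 303.8 but 1.6¹³ ≈450.36 reaches it, so n = 13.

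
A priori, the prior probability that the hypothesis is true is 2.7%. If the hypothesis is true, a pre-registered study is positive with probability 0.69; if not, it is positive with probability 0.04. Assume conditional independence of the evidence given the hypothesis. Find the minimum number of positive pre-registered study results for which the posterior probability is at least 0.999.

Prior odds: 0.027 ÷ 0.973 = 27/973.
Likelihood ratio of a positive = 0.69/0.04 = 17.25.
Target posterior odds = 0.999/0.001 = 999.
Require 17.25ⁿ ≥ 999 ÷ (27/973) = 36001.
17.25³ = 5132.953125 falls short of 36001 but 17.25⁴ = 22667121/256 reaches it, so n = 4.

4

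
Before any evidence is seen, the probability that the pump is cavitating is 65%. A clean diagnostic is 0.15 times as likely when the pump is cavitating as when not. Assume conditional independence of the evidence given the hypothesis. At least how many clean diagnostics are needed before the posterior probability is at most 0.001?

4

Prior odds: 0.65 ÷ 0.35 = 13/7.
Likelihood ratio per clean diagnostic = 0.15.
Target odds: 0.001 ÷ 0.999 = 1/999.
Require 0.15ⁿ ≤ 1/999 ÷ (13/7) = 7/12987.
0.15³ = 0.003375 is still above 7/12987 but 0.15⁴ = 81/160000 is at or below it, so n = 4.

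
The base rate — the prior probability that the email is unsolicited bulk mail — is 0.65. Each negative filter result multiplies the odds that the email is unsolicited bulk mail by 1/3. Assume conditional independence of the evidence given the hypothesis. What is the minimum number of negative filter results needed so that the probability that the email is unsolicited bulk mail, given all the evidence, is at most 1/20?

4

Prior odds: 0.65 ÷ 0.35 = 13/7.
Likelihood ratio per negative filter result = 1/3.
Target posterior odds = 0.05/0.95 = 1/19.
Require (1/3)ⁿ ≤ 1/19 ÷ (13/7) = 7/247.
(1/3)³ = 1/27 is still above 7/247 but (1/3)⁴ = 1/81 is at or below it, so n = 4.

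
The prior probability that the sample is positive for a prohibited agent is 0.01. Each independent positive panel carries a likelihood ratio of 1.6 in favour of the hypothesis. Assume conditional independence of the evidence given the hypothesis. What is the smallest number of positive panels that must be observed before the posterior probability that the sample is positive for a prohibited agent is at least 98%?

Prior odds: 0.01 ÷ 0.99 = 1/99.
Likelihood ratio per positive panel = 1.6.
Target odds: 0.98 ÷ 0.02 = 49.
Require 1.6ⁿ ≥ 49 ÷ (1/99) = 4851.
1.6¹⁸ ≈4722.37 falls short of 4851 but 1.6¹⁹ ≈7555.79 reaches it, so n = 19.

19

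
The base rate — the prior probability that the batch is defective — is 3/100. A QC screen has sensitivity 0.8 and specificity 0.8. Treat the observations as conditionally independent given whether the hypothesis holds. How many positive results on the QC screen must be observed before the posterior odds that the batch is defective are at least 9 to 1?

5

Prior odds = 0.03/0.97 = 3/97.
False-positive rate = 1 − 0.8 = 0.2; likelihood ratio of a positive = 0.8/0.2 = 4.
Target odds = 9.
Need (3/97) × 4ⁿ ≥ 9, i.e. 4ⁿ ≥ 291.
4⁴ = 256 falls short of 291 but 4⁵ = 1024 reaches it, so n = 5.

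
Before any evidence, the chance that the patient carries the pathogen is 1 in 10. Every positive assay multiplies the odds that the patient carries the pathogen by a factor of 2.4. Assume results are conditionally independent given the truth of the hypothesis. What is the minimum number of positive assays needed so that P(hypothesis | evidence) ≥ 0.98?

7

Prior odds: 0.1 ÷ 0.9 = 1/9.
Likelihood ratio per positive assay = 2.4.
Target posterior odds = 0.98/0.02 = 49.
Require 2.4ⁿ ≥ 49 ÷ (1/9) = 441.
2.4⁶ = 2985984/15625 falls short of 441 but 2.4⁷ = 35831808/78125 reaches it, so n = 7.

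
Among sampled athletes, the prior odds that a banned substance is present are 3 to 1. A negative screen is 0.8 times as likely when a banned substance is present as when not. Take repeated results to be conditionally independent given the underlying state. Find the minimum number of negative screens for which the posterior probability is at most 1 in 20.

Prior odds = 3.
Likelihood ratio per negative screen = 0.8.
Target odds: 0.05 ÷ 0.95 = 1/19.
Require 0.8ⁿ ≤ 1/19 ÷ 3 = 1/57.
0.8¹⁸ ≈0.0180144 is still above 1/57 but 0.8¹⁹ ≈0.0144115 is at or below it, so n = 19.

19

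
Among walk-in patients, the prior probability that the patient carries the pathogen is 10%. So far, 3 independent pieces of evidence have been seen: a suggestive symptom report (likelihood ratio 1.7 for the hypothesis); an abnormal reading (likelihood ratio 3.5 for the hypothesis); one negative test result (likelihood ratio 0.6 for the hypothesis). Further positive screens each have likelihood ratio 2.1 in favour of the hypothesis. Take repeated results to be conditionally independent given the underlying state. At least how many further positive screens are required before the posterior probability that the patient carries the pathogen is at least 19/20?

Prior odds = 0.1/0.9 = 1/9.
Combined Bayes factor of the evidence already in hand = 1.7 × 3.5 × 0.6 = 3.57.
Odds after that evidence = (1/9) × 3.57 = 119/300.
Target odds = 0.95/0.05 = 19.
Need 2.1ⁿ ≥ 19 ÷ (119/300) = 5700/119.
2.1⁵ = 4084101/100000 falls short of 5700/119 but 2.1⁶ = 85766121/1000000 reaches it, so n = 6.

6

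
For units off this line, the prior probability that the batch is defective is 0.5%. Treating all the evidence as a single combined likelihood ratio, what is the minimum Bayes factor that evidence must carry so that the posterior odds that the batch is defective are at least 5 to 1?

995

Prior odds = 0.005/0.995 = 1/199.
Target odds = 5.
Required Bayes factor = 5 ÷ (1/199) = 995.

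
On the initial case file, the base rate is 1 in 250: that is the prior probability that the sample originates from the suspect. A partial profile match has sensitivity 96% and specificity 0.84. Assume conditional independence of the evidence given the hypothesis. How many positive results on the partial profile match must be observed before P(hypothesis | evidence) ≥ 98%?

6

Prior odds: 0.004 ÷ 0.996 = 1/249.
False-positive rate = 1 − 0.84 = 0.16; likelihood ratio of a positive = 0.96/0.16 = 6.
Target odds: 0.98 ÷ 0.02 = 49.
Need (1/249) × 6ⁿ ≥ 49, i.e. 6ⁿ ≥ 12201.
6⁵ = 7776 falls short of 12201 but 6⁶ = 46656 reaches it, so n = 6.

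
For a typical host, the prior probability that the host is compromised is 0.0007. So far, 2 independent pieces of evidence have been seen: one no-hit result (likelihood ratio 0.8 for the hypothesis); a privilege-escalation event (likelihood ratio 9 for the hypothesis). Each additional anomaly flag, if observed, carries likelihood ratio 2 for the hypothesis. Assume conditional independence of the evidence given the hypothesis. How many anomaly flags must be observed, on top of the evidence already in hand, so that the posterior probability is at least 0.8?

Prior odds = 0.0007/0.9993 = 7/9993.
Combined Bayes factor of the evidence already in hand = 0.8 × 9 = 7.2.
Odds after that evidence = (7/9993) × 7.2 = 84/16655.
Target odds = 0.8/0.2 = 4.
Need 2ⁿ ≥ 4 ÷ (84/16655) = 16655/21.
2⁹ = 512 falls short of 16655/21 but 2¹⁰ = 1024 reaches it, so n = 10.

10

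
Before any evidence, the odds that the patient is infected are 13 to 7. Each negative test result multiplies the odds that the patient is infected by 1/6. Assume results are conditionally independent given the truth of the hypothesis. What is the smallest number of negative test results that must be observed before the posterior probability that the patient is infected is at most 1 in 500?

Prior odds = 13/7.
Likelihood ratio per negative test result = 1/6.
Target odds: 0.002 ÷ 0.998 = 1/499.
Require (1/6)ⁿ ≤ 1/499 ÷ (13/7) = 7/6487.
(1/6)³ = 1/216 is still above 7/6487 but (1/6)⁴ = 1/1296 is at or below it, so n = 4.

4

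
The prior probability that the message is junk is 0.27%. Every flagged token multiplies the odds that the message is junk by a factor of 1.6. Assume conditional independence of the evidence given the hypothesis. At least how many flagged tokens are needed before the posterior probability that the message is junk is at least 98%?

Prior odds = 0.0027/0.9973 = 27/9973.
Likelihood ratio per flagged token = 1.6.
Target odds: 0.98 ÷ 0.02 = 49.
Require 1.6ⁿ ≥ 49 ÷ (27/9973) = 488677/27.
1.6²⁰ ≈12089.3 falls short of 488677/27 but 1.6²¹ ≈19342.8 reaches it, so n = 21.

21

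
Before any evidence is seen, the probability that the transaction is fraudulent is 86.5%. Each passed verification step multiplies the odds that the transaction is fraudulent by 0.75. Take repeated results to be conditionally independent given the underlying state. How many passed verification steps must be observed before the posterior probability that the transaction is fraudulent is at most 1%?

Prior odds: 0.865 ÷ 0.135 = 173/27.
Likelihood ratio per passed verification step = 0.75.
Target posterior odds = 0.01/0.99 = 1/99.
Require 0.75ⁿ ≤ 1/99 ÷ (173/27) = 3/1903.
0.75²² ≈0.00178381 is still above 3/1903 but 0.75²³ ≈0.00133786 is at or below it, so n = 23.

23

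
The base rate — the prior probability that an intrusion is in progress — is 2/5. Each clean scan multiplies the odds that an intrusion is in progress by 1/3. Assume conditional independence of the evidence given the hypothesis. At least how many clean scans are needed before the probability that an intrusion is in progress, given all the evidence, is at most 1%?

4

Prior odds = 0.4/0.6 = 2/3.
Likelihood ratio per clean scan = 1/3.
Target posterior odds = 0.01/0.99 = 1/99.
Need (2/3) × (1/3)ⁿ ≤ 1/99, i.e. (1/3)ⁿ ≤ 1/66.
(1/3)³ = 1/27 is still above 1/66 but (1/3)⁴ = 1/81 is at or below it, so n = 4.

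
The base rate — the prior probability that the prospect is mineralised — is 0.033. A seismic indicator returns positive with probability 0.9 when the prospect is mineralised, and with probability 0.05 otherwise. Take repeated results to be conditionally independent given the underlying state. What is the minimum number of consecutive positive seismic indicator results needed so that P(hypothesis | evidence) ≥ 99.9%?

Prior odds = 0.033/0.967 = 33/967.
Likelihood ratio of a positive result = 0.9/0.05 = 18.
Target posterior odds = 0.999/0.001 = 999.
Require 18ⁿ ≥ 999 ÷ (33/967) = 322011/11.
18³ = 5832 falls short of 322011/11 but 18⁴ = 104976 reaches it, so n = 4.

4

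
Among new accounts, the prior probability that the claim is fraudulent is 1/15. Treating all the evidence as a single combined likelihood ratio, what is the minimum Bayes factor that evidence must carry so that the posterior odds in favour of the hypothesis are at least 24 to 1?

Prior odds = (1/15)/(14/15) = 1/14.
Target odds = 24.
Required Bayes factor = 24 ÷ (1/14) = 336.

336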